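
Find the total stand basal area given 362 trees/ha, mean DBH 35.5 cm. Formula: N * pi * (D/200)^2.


(D/200)^2 = (35.5/200)^2 = 0.1775^2 = 0.03150625
Individual BA = 3.141593 * 0.03150625 = 0.0989798 m^2
Stand BA = 362 * 0.0989798 = 35.8307 ≈ 35.83 m^2/ha

35.83 m^2/ha


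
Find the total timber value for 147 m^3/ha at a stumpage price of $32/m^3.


Value = 147 * 32 = $4704/ha

$4704/ha


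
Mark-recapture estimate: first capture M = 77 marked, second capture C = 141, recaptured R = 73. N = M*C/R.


N = M * C / R = 77 * 141 / 73 = 10857 / 73 = 148.73 ≈ 149

149 individuals


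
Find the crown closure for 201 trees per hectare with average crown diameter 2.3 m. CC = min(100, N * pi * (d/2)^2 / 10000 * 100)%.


(d/2)^2 = (2.3/2)^2 = 1.15^2 = 1.3225
Crown area = 3.141593 * 1.3225 = 4.15476 m^2
N * area / 10000 * 100 = 201 * 4.15476 / 10000 * 100 = 8.35107
CC = min(100, 8.35107) = 8.35107 ≈ 8.4%

8.4%


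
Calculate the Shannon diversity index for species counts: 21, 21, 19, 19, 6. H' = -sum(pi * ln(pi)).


Total N = 21 + 21 + 19 + 19 + 6 = 86
Per-species terms:
  p = 21/86 = 0.244186; ln(p) = -1.409825; p*ln(p) = 0.244186 * (-1.409825) = -0.344260
  p = 21/86 = 0.244186; ln(p) = -1.409825; p*ln(p) = 0.244186 * (-1.409825) = -0.344260
  p = 19/86 = 0.220930; ln(p) = -1.509909; p*ln(p) = 0.220930 * (-1.509909) = -0.333584
  p = 19/86 = 0.220930; ln(p) = -1.509909; p*ln(p) = 0.220930 * (-1.509909) = -0.333584
  p = 6/86 = 0.069767; ln(p) = -2.662594; p*ln(p) = 0.069767 * (-2.662594) = -0.185761
sum(p*ln(p)) = (-0.344260) + (-0.344260) + (-0.333584) + (-0.333584) + (-0.185761) = -1.541449
H' = -(-1.541449) = 1.541449 ≈ 1.5414

1.5414


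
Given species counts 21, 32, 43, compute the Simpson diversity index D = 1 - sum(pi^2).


Total N = 21 + 32 + 43 = 96
Per-species terms:
  p = 21/96 = 0.218750; p^2 = 0.218750^2 = 0.047852
  p = 32/96 = 0.333333; p^2 = 0.333333^2 = 0.111111
  p = 43/96 = 0.447917; p^2 = 0.447917^2 = 0.200630
sum(p^2) = 0.047852 + 0.111111 + 0.200630 = 0.359593
D = 1 - 0.359593 = 0.640407 ≈ 0.6404

0.6404


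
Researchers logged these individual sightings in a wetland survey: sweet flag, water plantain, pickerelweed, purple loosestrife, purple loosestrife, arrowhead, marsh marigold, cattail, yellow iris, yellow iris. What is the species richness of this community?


Total individuals logged = 10
Distinct species (count of individuals): sweet flag (1), water plantain (1), pickerelweed (1), purple loosestrife (2), arrowhead (1), marsh marigold (1), cattail (1), yellow iris (2)
Species richness = number of distinct species = 8

8


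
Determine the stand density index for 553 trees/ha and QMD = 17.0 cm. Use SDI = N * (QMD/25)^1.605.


QMD/25 = 17.0/25 = 0.68
(0.68)^1.605 = exp(1.605 * ln(0.68)) = exp(1.605 * (-0.385662)) = exp(-0.618988) = 0.538489
SDI = 553 * 0.538489 = 297.784 ≈ 298

298


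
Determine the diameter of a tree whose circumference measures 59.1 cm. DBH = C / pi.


DBH = C / pi = 59.1 / 3.141593 = 18.8121 ≈ 18.81 cm

18.81 cm


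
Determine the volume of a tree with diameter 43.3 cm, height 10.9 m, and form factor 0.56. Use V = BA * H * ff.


(D/200)^2 = (43.3/200)^2 = 0.2165^2 = 0.04687225
BA = 3.141593 * 0.04687225 = 0.147254 m^2
V = 0.147254 * 10.9 * 0.56 = 0.898838 ≈ 0.899 m^3

0.899 m^3


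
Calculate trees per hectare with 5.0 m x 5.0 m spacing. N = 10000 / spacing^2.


N = 10000 / 5.0^2 = 10000 / 25 = 400.000 ≈ 400 trees/ha

400 trees/ha


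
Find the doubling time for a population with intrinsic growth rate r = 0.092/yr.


td = ln(2) / 0.092 = 0.693147 / 0.092 = 7.53421 ≈ 7.5 years

7.5 years


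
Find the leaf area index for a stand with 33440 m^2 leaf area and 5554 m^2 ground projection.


LAI = 33440 / 5554 = 6.0209 ≈ 6.02

6.02


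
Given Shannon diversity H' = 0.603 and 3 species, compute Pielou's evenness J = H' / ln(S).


ln(3) = 1.09861
J = H' / ln(S) = 0.603 / 1.09861 = 0.548875 ≈ 0.5489

0.5489


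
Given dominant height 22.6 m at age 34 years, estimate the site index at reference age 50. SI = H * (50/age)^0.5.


50/34 = 1.47059
(1.47059)^0.5 = 1.21268
SI = 22.6 * 1.21268 = 27.4066 ≈ 27.4 m

27.4 m


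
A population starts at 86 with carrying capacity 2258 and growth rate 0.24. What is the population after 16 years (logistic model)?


(K - N0)/N0 = (2258 - 86)/86 = 2172/86 = 25.2558
r*t = 0.24 * 16 = 3.84; exp(-3.84) = 0.0214936
25.2558 * 0.0214936 = 0.542838
1 + 0.542838 = 1.54284
N = 2258 / 1.54284 = 1463.53 ≈ 1464

1464


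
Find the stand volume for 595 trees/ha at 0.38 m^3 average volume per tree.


V_stand = 595 * 0.38 = 226.1 m^3/ha

226.1 m^3/ha


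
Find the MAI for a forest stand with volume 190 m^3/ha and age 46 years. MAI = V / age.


MAI = 190 / 46 = 4.1304 ≈ 4.13 m^3/ha/yr

4.13 m^3/ha/yr


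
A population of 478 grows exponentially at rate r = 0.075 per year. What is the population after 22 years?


r*t = 0.075 * 22 = 1.65
exp(1.65) = 5.20698
N = 478 * 5.20698 = 2488.94 ≈ 2489

2489


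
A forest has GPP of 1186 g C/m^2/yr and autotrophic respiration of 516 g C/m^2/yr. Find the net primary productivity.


NPP = GPP - Ra = 1186 - 516 = 670 g C/m^2/yr

670 g C/m^2/yr


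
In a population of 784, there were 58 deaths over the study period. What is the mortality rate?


Mortality rate = 58 / 784 = 0.073980 ≈ 0.0740

0.0740


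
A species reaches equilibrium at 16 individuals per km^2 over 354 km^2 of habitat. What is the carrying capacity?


K = 16 * 354 = 5664 individuals

5664 individuals


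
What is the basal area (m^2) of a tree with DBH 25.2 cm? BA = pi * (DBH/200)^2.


D/200 = 25.2/200 = 0.126 m
(D/200)^2 = 0.126^2 = 0.015876
BA = 3.141593 * 0.015876 = 0.0498759 ≈ 0.0499 m^2

0.0499 m^2


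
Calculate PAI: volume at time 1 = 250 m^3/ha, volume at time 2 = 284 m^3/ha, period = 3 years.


PAI = (V2 - V1) / period = (284 - 250) / 3 = 34 / 3 = 11.3333 ≈ 11.33 m^3/ha/yr

11.33 m^3/ha/yr


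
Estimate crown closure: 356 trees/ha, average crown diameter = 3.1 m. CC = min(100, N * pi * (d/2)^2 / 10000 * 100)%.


(d/2)^2 = (3.1/2)^2 = 1.55^2 = 2.4025
Crown area = 3.141593 * 2.4025 = 7.54768 m^2
N * area / 10000 * 100 = 356 * 7.54768 / 10000 * 100 = 26.8697
CC = min(100, 26.8697) = 26.8697 ≈ 26.9%

26.9%


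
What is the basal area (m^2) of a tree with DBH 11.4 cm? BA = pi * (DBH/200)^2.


D/200 = 11.4/200 = 0.057 m
(D/200)^2 = 0.057^2 = 0.003249
BA = 3.141593 * 0.003249 = 0.0102070 ≈ 0.0102 m^2

0.0102 m^2


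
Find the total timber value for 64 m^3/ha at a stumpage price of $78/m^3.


Value = 64 * 78 = $4992/ha

$4992/ha


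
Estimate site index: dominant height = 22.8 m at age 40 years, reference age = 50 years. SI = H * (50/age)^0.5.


50/40 = 1.25000
(1.25000)^0.5 = 1.11803
SI = 22.8 * 1.11803 = 25.4911 ≈ 25.5 m

25.5 m


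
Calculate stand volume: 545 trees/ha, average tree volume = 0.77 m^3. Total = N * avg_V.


V_stand = 545 * 0.77 = 419.65 ≈ 419.7 m^3/ha

419.7 m^3/ha


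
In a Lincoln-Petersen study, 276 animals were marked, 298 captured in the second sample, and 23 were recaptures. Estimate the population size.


N = M * C / R = 276 * 298 / 23 = 82248 / 23 = 3576

3576 individuals


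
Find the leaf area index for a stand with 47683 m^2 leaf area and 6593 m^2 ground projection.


LAI = 47683 / 6593 = 7.2324 ≈ 7.23

7.23


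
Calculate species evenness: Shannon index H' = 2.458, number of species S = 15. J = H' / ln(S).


ln(15) = 2.70805
J = H' / ln(S) = 2.458 / 2.70805 = 0.907664 ≈ 0.9077

0.9077


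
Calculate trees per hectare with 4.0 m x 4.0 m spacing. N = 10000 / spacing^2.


N = 10000 / 4.0^2 = 10000 / 16 = 625.000 ≈ 625 trees/ha

625 trees/ha


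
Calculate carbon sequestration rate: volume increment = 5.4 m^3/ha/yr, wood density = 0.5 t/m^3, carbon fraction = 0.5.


C = 5.4 * 0.5 * 0.5 = 1.35 t C/ha/yr

1.35 t C/ha/yr


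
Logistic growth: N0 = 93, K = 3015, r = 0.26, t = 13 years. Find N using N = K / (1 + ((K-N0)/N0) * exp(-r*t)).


(K - N0)/N0 = (3015 - 93)/93 = 2922/93 = 31.4194
r*t = 0.26 * 13 = 3.38; exp(-3.38) = 0.0340475
31.4194 * 0.0340475 = 1.06975
1 + 1.06975 = 2.06975
N = 3015 / 2.06975 = 1456.70 ≈ 1457

1457


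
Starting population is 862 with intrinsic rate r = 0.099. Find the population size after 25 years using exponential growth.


r*t = 0.099 * 25 = 2.475
exp(2.475) = 11.8817
N = 862 * 11.8817 = 10242.0 ≈ 10242

10242


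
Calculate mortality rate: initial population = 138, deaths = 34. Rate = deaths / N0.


Mortality rate = 34 / 138 = 0.246377 ≈ 0.2464

0.2464


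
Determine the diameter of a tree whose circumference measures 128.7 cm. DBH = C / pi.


DBH = C / pi = 128.7 / 3.141593 = 40.9665 ≈ 40.97 cm

40.97 cm


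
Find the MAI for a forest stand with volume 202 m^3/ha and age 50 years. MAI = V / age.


MAI = 202 / 50 = 4.04 m^3/ha/yr

4.04 m^3/ha/yr


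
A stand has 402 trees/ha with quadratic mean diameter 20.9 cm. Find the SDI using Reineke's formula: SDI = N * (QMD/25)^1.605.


QMD/25 = 20.9/25 = 0.836
(0.836)^1.605 = exp(1.605 * ln(0.836)) = exp(1.605 * (-0.179127)) = exp(-0.287499) = 0.750137
SDI = 402 * 0.750137 = 301.555 ≈ 302

302


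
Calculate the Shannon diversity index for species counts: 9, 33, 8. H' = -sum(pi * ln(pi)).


Total N = 9 + 33 + 8 = 50
Per-species terms:
  p = 9/50 = 0.180000; ln(p) = -1.714798; p*ln(p) = 0.180000 * (-1.714798) = -0.308664
  p = 33/50 = 0.660000; ln(p) = -0.415515; p*ln(p) = 0.660000 * (-0.415515) = -0.274240
  p = 8/50 = 0.160000; ln(p) = -1.832581; p*ln(p) = 0.160000 * (-1.832581) = -0.293213
sum(p*ln(p)) = (-0.308664) + (-0.274240) + (-0.293213) = -0.876117
H' = -(-0.876117) = 0.876117 ≈ 0.8761

0.8761


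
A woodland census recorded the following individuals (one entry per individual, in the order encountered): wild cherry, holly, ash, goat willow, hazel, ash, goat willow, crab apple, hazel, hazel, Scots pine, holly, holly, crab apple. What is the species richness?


Total individuals logged = 14
Distinct species (count of individuals): wild cherry (1), holly (3), ash (2), goat willow (2), hazel (3), crab apple (2), Scots pine (1)
Species richness = number of distinct species = 7

7


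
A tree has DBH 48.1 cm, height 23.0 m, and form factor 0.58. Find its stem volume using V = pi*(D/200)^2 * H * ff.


(D/200)^2 = (48.1/200)^2 = 0.2405^2 = 0.05784025
BA = 3.141593 * 0.05784025 = 0.181711 m^2
V = 0.181711 * 23.0 * 0.58 = 2.42402 ≈ 2.424 m^3

2.424 m^3


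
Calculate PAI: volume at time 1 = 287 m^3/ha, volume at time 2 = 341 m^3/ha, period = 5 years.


PAI = (V2 - V1) / period = (341 - 287) / 5 = 54 / 5 = 10.80 m^3/ha/yr

10.80 m^3/ha/yr


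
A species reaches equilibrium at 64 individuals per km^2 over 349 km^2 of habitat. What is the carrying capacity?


K = 64 * 349 = 22336 individuals

22336 individuals


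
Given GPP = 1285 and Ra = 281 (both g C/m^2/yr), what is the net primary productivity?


NPP = GPP - Ra = 1285 - 281 = 1004 g C/m^2/yr

1004 g C/m^2/yr


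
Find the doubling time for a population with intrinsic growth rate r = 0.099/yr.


td = ln(2) / 0.099 = 0.693147 / 0.099 = 7.00148 ≈ 7.0 years

7.0 years


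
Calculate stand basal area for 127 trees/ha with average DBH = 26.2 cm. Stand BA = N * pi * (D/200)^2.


(D/200)^2 = (26.2/200)^2 = 0.131^2 = 0.017161
Individual BA = 3.141593 * 0.017161 = 0.0539129 m^2
Stand BA = 127 * 0.0539129 = 6.84694 ≈ 6.85 m^2/ha

6.85 m^2/ha


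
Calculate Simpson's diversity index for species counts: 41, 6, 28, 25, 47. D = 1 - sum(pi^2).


Total N = 41 + 6 + 28 + 25 + 47 = 147
Per-species terms:
  p = 41/147 = 0.278912; p^2 = 0.278912^2 = 0.077792
  p = 6/147 = 0.040816; p^2 = 0.040816^2 = 0.001666
  p = 28/147 = 0.190476; p^2 = 0.190476^2 = 0.036281
  p = 25/147 = 0.170068; p^2 = 0.170068^2 = 0.028923
  p = 47/147 = 0.319728; p^2 = 0.319728^2 = 0.102226
sum(p^2) = 0.077792 + 0.001666 + 0.036281 + 0.028923 + 0.102226 = 0.246888
D = 1 - 0.246888 = 0.753112 ≈ 0.7531

0.7531


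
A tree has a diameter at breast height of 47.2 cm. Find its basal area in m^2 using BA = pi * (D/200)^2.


D/200 = 47.2/200 = 0.236 m
(D/200)^2 = 0.236^2 = 0.055696
BA = 3.141593 * 0.055696 = 0.174974 ≈ 0.1750 m^2

0.1750 m^2


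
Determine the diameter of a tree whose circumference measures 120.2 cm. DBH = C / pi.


DBH = C / pi = 120.2 / 3.141593 = 38.2608 ≈ 38.26 cm

38.26 cm


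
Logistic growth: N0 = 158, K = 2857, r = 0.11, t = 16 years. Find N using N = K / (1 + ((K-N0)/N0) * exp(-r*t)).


(K - N0)/N0 = (2857 - 158)/158 = 2699/158 = 17.0823
r*t = 0.11 * 16 = 1.76; exp(-1.76) = 0.172045
17.0823 * 0.172045 = 2.93892
1 + 2.93892 = 3.93892
N = 2857 / 3.93892 = 725.326 ≈ 725

725


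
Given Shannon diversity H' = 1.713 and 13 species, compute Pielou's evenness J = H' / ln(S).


ln(13) = 2.56495
J = H' / ln(S) = 1.713 / 2.56495 = 0.667849 ≈ 0.6678

0.6678


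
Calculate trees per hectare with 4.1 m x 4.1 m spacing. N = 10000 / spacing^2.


N = 10000 / 4.1^2 = 10000 / 16.81 = 594.884 ≈ 595 trees/ha

595 trees/ha


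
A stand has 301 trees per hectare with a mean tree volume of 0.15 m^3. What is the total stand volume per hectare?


V_stand = 301 * 0.15 = 45.15 ≈ 45.2 m^3/ha

45.2 m^3/ha


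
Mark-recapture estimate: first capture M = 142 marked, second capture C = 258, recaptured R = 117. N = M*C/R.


N = M * C / R = 142 * 258 / 117 = 36636 / 117 = 313.13 ≈ 313

313 individuals


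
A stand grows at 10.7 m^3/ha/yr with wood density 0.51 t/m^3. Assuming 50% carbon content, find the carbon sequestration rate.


C = 10.7 * 0.51 * 0.5 = 2.7285 ≈ 2.73 t C/ha/yr

2.73 t C/ha/yr


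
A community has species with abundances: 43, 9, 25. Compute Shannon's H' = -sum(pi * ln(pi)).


Total N = 43 + 9 + 25 = 77
Per-species terms:
  p = 43/77 = 0.558442; ln(p) = -0.582605; p*ln(p) = 0.558442 * (-0.582605) = -0.325351
  p = 9/77 = 0.116883; ln(p) = -2.146582; p*ln(p) = 0.116883 * (-2.146582) = -0.250899
  p = 25/77 = 0.324675; ln(p) = -1.124931; p*ln(p) = 0.324675 * (-1.124931) = -0.365237
sum(p*ln(p)) = (-0.325351) + (-0.250899) + (-0.365237) = -0.941487
H' = -(-0.941487) = 0.941487 ≈ 0.9415

0.9415


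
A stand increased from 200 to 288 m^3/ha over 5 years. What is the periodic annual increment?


PAI = (V2 - V1) / period = (288 - 200) / 5 = 88 / 5 = 17.60 m^3/ha/yr

17.60 m^3/ha/yr


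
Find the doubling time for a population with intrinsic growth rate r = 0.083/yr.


td = ln(2) / 0.083 = 0.693147 / 0.083 = 8.35117 ≈ 8.4 years

8.4 years


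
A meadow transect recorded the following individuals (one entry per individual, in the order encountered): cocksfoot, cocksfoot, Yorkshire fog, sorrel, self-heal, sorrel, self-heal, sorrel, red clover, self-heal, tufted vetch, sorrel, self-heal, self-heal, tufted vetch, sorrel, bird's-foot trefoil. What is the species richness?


Total individuals logged = 17
Distinct species (count of individuals): cocksfoot (2), Yorkshire fog (1), sorrel (5), self-heal (5), red clover (1), tufted vetch (2), bird's-foot trefoil (1)
Species richness = number of distinct species = 7

7


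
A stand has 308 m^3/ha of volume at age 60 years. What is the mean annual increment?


MAI = 308 / 60 = 5.1333 ≈ 5.13 m^3/ha/yr

5.13 m^3/ha/yr


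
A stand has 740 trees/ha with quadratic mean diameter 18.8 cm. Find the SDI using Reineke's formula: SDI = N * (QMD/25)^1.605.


QMD/25 = 18.8/25 = 0.752
(0.752)^1.605 = exp(1.605 * ln(0.752)) = exp(1.605 * (-0.285019)) = exp(-0.457455) = 0.632892
SDI = 740 * 0.632892 = 468.340 ≈ 468

468


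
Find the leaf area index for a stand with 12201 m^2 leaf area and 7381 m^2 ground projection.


LAI = 12201 / 7381 = 1.6530 ≈ 1.65

1.65


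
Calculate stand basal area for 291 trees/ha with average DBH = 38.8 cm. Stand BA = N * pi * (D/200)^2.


(D/200)^2 = (38.8/200)^2 = 0.194^2 = 0.037636
Individual BA = 3.141593 * 0.037636 = 0.118237 m^2
Stand BA = 291 * 0.118237 = 34.4070 ≈ 34.41 m^2/ha

34.41 m^2/ha


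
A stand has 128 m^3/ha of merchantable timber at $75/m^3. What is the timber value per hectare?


Value = 128 * 75 = $9600/ha

$9600/ha


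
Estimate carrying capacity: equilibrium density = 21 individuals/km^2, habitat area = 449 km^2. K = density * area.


K = 21 * 449 = 9429 individuals

9429 individuals


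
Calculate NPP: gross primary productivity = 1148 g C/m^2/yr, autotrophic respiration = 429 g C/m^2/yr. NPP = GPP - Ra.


NPP = GPP - Ra = 1148 - 429 = 719 g C/m^2/yr

719 g C/m^2/yr


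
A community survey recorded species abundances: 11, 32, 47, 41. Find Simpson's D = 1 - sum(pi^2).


Total N = 11 + 32 + 47 + 41 = 131
Per-species terms:
  p = 11/131 = 0.083969; p^2 = 0.083969^2 = 0.007051
  p = 32/131 = 0.244275; p^2 = 0.244275^2 = 0.059670
  p = 47/131 = 0.358779; p^2 = 0.358779^2 = 0.128722
  p = 41/131 = 0.312977; p^2 = 0.312977^2 = 0.097955
sum(p^2) = 0.007051 + 0.059670 + 0.128722 + 0.097955 = 0.293398
D = 1 - 0.293398 = 0.706602 ≈ 0.7066

0.7066


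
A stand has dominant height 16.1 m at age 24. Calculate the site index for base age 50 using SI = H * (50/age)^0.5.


50/24 = 2.08333
(2.08333)^0.5 = 1.44337
SI = 16.1 * 1.44337 = 23.2383 ≈ 23.2 m

23.2 m


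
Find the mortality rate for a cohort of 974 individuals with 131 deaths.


Mortality rate = 131 / 974 = 0.134497 ≈ 0.1345

0.1345


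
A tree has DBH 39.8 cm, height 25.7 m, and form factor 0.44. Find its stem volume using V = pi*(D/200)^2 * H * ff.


(D/200)^2 = (39.8/200)^2 = 0.199^2 = 0.039601
BA = 3.141593 * 0.039601 = 0.124410 m^2
V = 0.124410 * 25.7 * 0.44 = 1.40683 ≈ 1.407 m^3

1.407 m^3


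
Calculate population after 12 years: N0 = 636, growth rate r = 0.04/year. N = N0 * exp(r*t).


r*t = 0.04 * 12 = 0.48
exp(0.48) = 1.61607
N = 636 * 1.61607 = 1027.82 ≈ 1028

1028


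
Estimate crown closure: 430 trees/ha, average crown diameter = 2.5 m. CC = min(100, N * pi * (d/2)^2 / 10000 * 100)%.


(d/2)^2 = (2.5/2)^2 = 1.25^2 = 1.5625
Crown area = 3.141593 * 1.5625 = 4.90874 m^2
N * area / 10000 * 100 = 430 * 4.90874 / 10000 * 100 = 21.1076
CC = min(100, 21.1076) = 21.1076 ≈ 21.1%

21.1%


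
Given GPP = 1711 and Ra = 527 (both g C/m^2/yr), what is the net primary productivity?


NPP = GPP - Ra = 1711 - 527 = 1184 g C/m^2/yr

1184 g C/m^2/yr


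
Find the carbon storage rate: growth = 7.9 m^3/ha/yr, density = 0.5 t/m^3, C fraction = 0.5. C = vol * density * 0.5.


C = 7.9 * 0.5 * 0.5 = 1.975 ≈ 1.98 t C/ha/yr

1.98 t C/ha/yr


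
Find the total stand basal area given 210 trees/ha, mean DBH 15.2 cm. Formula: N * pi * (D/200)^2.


(D/200)^2 = (15.2/200)^2 = 0.076^2 = 0.005776
Individual BA = 3.141593 * 0.005776 = 0.0181458 m^2
Stand BA = 210 * 0.0181458 = 3.81062 ≈ 3.81 m^2/ha

3.81 m^2/ha


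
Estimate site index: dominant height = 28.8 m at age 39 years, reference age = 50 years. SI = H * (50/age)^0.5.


50/39 = 1.28205
(1.28205)^0.5 = 1.13228
SI = 28.8 * 1.13228 = 32.6097 ≈ 32.6 m

32.6 m


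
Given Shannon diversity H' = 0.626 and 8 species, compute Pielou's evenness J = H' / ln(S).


ln(8) = 2.07944
J = H' / ln(S) = 0.626 / 2.07944 = 0.301043 ≈ 0.3010

0.3010


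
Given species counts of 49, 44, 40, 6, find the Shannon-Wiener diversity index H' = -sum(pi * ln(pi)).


Total N = 49 + 44 + 40 + 6 = 139
Per-species terms:
  p = 49/139 = 0.352518; ln(p) = -1.042654; p*ln(p) = 0.352518 * (-1.042654) = -0.367554
  p = 44/139 = 0.316547; ln(p) = -1.150284; p*ln(p) = 0.316547 * (-1.150284) = -0.364119
  p = 40/139 = 0.287770; ln(p) = -1.245594; p*ln(p) = 0.287770 * (-1.245594) = -0.358445
  p = 6/139 = 0.043165; ln(p) = -3.142725; p*ln(p) = 0.043165 * (-3.142725) = -0.135656
sum(p*ln(p)) = (-0.367554) + (-0.364119) + (-0.358445) + (-0.135656) = -1.225774
H' = -(-1.225774) = 1.225774 ≈ 1.2258

1.2258


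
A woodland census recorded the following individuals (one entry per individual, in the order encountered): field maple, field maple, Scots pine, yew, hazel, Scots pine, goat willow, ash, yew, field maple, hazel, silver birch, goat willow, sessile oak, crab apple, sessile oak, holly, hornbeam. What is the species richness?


Total individuals logged = 18
Distinct species (count of individuals): field maple (3), Scots pine (2), yew (2), hazel (2), goat willow (2), ash (1), silver birch (1), sessile oak (2), crab apple (1), holly (1), hornbeam (1)
Species richness = number of distinct species = 11

11


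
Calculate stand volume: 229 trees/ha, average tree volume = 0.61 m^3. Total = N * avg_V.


V_stand = 229 * 0.61 = 139.69 ≈ 139.7 m^3/ha

139.7 m^3/ha


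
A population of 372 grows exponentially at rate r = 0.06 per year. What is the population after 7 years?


r*t = 0.06 * 7 = 0.42
exp(0.42) = 1.52196
N = 372 * 1.52196 = 566.169 ≈ 566

566


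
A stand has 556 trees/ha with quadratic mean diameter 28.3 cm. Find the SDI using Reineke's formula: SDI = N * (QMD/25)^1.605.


QMD/25 = 28.3/25 = 1.132
(1.132)^1.605 = exp(1.605 * ln(1.132)) = exp(1.605 * 0.123986) = exp(0.198998) = 1.22018
SDI = 556 * 1.22018 = 678.420 ≈ 678

678


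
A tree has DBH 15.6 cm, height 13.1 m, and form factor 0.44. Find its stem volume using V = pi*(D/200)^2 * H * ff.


(D/200)^2 = (15.6/200)^2 = 0.078^2 = 0.006084
BA = 3.141593 * 0.006084 = 0.0191135 m^2
V = 0.0191135 * 13.1 * 0.44 = 0.110170 ≈ 0.110 m^3

0.110 m^3


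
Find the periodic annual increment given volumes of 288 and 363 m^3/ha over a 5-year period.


PAI = (V2 - V1) / period = (363 - 288) / 5 = 75 / 5 = 15.00 m^3/ha/yr

15.00 m^3/ha/yr


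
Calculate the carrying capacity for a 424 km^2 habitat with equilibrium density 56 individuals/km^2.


K = 56 * 424 = 23744 individuals

23744 individuals


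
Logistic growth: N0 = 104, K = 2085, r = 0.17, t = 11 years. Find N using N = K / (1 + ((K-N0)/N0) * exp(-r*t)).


(K - N0)/N0 = (2085 - 104)/104 = 1981/104 = 19.0481
r*t = 0.17 * 11 = 1.87; exp(-1.87) = 0.154124
19.0481 * 0.154124 = 2.93577
1 + 2.93577 = 3.93577
N = 2085 / 3.93577 = 529.757 ≈ 530

530


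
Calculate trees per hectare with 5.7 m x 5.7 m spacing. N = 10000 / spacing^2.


N = 10000 / 5.7^2 = 10000 / 32.49 = 307.787 ≈ 308 trees/ha

308 trees/ha


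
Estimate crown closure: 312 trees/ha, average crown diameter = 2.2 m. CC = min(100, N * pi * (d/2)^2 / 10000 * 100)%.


(d/2)^2 = (2.2/2)^2 = 1.1^2 = 1.21
Crown area = 3.141593 * 1.21 = 3.80133 m^2
N * area / 10000 * 100 = 312 * 3.80133 / 10000 * 100 = 11.8601
CC = min(100, 11.8601) = 11.8601 ≈ 11.9%

11.9%


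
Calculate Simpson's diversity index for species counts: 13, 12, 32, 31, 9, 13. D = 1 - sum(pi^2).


Total N = 13 + 12 + 32 + 31 + 9 + 13 = 110
Per-species terms:
  p = 13/110 = 0.118182; p^2 = 0.118182^2 = 0.013967
  p = 12/110 = 0.109091; p^2 = 0.109091^2 = 0.011901
  p = 32/110 = 0.290909; p^2 = 0.290909^2 = 0.084628
  p = 31/110 = 0.281818; p^2 = 0.281818^2 = 0.079421
  p = 9/110 = 0.081818; p^2 = 0.081818^2 = 0.006694
  p = 13/110 = 0.118182; p^2 = 0.118182^2 = 0.013967
sum(p^2) = 0.013967 + 0.011901 + 0.084628 + 0.079421 + 0.006694 + 0.013967 = 0.210578
D = 1 - 0.210578 = 0.789422 ≈ 0.7894

0.7894


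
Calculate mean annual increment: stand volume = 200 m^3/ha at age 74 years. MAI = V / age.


MAI = 200 / 74 = 2.7027 ≈ 2.70 m^3/ha/yr

2.70 m^3/ha/yr


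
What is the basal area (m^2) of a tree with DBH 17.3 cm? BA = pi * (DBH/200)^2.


D/200 = 17.3/200 = 0.0865 m
(D/200)^2 = 0.0865^2 = 0.00748225
BA = 3.141593 * 0.00748225 = 0.0235062 ≈ 0.0235 m^2

0.0235 m^2


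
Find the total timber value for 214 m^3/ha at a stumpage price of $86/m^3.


Value = 214 * 86 = $18404/ha

$18404/ha


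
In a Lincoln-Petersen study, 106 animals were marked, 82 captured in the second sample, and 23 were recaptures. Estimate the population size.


N = M * C / R = 106 * 82 / 23 = 8692 / 23 = 377.91 ≈ 378

378 individuals


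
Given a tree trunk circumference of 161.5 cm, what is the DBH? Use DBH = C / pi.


DBH = C / pi = 161.5 / 3.141593 = 51.4070 ≈ 51.41 cm

51.41 cm


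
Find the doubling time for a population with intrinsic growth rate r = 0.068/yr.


td = ln(2) / 0.068 = 0.693147 / 0.068 = 10.1933 ≈ 10.2 years

10.2 years


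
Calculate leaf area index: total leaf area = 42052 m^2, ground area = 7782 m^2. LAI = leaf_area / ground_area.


LAI = 42052 / 7782 = 5.4038 ≈ 5.40

5.40


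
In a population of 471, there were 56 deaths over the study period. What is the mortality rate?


Mortality rate = 56 / 471 = 0.118896 ≈ 0.1189

0.1189


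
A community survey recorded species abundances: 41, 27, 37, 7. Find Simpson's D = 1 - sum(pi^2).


Total N = 41 + 27 + 37 + 7 = 112
Per-species terms:
  p = 41/112 = 0.366071; p^2 = 0.366071^2 = 0.134008
  p = 27/112 = 0.241071; p^2 = 0.241071^2 = 0.058115
  p = 37/112 = 0.330357; p^2 = 0.330357^2 = 0.109136
  p = 7/112 = 0.062500; p^2 = 0.062500^2 = 0.003906
sum(p^2) = 0.134008 + 0.058115 + 0.109136 + 0.003906 = 0.305165
D = 1 - 0.305165 = 0.694835 ≈ 0.6948

0.6948


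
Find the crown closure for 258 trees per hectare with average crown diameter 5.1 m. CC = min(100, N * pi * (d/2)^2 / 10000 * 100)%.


(d/2)^2 = (5.1/2)^2 = 2.55^2 = 6.5025
Crown area = 3.141593 * 6.5025 = 20.4282 m^2
N * area / 10000 * 100 = 258 * 20.4282 / 10000 * 100 = 52.7048
CC = min(100, 52.7048) = 52.7048 ≈ 52.7%

52.7%


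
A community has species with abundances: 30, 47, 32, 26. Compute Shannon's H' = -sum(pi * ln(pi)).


Total N = 30 + 47 + 32 + 26 = 135
Per-species terms:
  p = 30/135 = 0.222222; ln(p) = -1.504078; p*ln(p) = 0.222222 * (-1.504078) = -0.334239
  p = 47/135 = 0.348148; ln(p) = -1.055128; p*ln(p) = 0.348148 * (-1.055128) = -0.367341
  p = 32/135 = 0.237037; ln(p) = -1.439539; p*ln(p) = 0.237037 * (-1.439539) = -0.341224
  p = 26/135 = 0.192593; ln(p) = -1.647176; p*ln(p) = 0.192593 * (-1.647176) = -0.317235
sum(p*ln(p)) = (-0.334239) + (-0.367341) + (-0.341224) + (-0.317235) = -1.360039
H' = -(-1.360039) = 1.360039 ≈ 1.3600

1.3600


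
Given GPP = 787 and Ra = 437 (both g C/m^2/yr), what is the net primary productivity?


NPP = GPP - Ra = 787 - 437 = 350 g C/m^2/yr

350 g C/m^2/yr


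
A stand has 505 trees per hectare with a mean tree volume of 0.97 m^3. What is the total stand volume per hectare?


V_stand = 505 * 0.97 = 489.85 ≈ 489.9 m^3/ha

489.9 m^3/ha


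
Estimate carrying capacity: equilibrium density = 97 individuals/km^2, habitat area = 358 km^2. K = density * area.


K = 97 * 358 = 34726 individuals

34726 individuals


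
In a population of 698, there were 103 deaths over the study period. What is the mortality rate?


Mortality rate = 103 / 698 = 0.147564 ≈ 0.1476

0.1476


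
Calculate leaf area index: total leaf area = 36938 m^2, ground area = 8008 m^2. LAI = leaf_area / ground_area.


LAI = 36938 / 8008 = 4.6126 ≈ 4.61

4.61


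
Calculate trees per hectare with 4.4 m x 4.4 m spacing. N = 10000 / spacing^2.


N = 10000 / 4.4^2 = 10000 / 19.36 = 516.529 ≈ 517 trees/ha

517 trees/ha


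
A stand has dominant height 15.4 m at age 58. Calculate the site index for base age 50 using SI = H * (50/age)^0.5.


50/58 = 0.862069
(0.862069)^0.5 = 0.928477
SI = 15.4 * 0.928477 = 14.2985 ≈ 14.3 m

14.3 m


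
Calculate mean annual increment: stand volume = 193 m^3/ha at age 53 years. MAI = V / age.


MAI = 193 / 53 = 3.6415 ≈ 3.64 m^3/ha/yr

3.64 m^3/ha/yr


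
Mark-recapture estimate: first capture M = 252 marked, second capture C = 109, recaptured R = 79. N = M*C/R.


N = M * C / R = 252 * 109 / 79 = 27468 / 79 = 347.70 ≈ 348

348 individuals


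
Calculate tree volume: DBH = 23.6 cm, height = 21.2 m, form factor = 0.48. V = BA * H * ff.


(D/200)^2 = (23.6/200)^2 = 0.118^2 = 0.013924
BA = 3.141593 * 0.013924 = 0.0437435 m^2
V = 0.0437435 * 21.2 * 0.48 = 0.445134 ≈ 0.445 m^3

0.445 m^3


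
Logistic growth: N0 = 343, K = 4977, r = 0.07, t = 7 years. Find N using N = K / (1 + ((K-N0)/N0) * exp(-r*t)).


(K - N0)/N0 = (4977 - 343)/343 = 4634/343 = 13.5102
r*t = 0.07 * 7 = 0.49; exp(-0.49) = 0.612626
13.5102 * 0.612626 = 8.27670
1 + 8.27670 = 9.27670
N = 4977 / 9.27670 = 536.505 ≈ 537

537


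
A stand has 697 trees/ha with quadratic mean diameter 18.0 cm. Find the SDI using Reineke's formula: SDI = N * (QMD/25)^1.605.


QMD/25 = 18.0/25 = 0.72
(0.72)^1.605 = exp(1.605 * ln(0.72)) = exp(1.605 * (-0.328504)) = exp(-0.527249) = 0.590226
SDI = 697 * 0.590226 = 411.388 ≈ 411

411


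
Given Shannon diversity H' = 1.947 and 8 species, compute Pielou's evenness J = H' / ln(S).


ln(8) = 2.07944
J = H' / ln(S) = 1.947 / 2.07944 = 0.936310 ≈ 0.9363

0.9363


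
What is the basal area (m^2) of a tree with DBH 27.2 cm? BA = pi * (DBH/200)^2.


D/200 = 27.2/200 = 0.136 m
(D/200)^2 = 0.136^2 = 0.018496
BA = 3.141593 * 0.018496 = 0.0581069 ≈ 0.0581 m^2

0.0581 m^2


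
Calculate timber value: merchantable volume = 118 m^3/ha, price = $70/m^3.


Value = 118 * 70 = $8260/ha

$8260/ha


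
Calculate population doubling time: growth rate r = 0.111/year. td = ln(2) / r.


td = ln(2) / 0.111 = 0.693147 / 0.111 = 6.24457 ≈ 6.2 years

6.2 years


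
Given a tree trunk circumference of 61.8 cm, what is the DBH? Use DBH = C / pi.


DBH = C / pi = 61.8 / 3.141593 = 19.6715 ≈ 19.67 cm

19.67 cm


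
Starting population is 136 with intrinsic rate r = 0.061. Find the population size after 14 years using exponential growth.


r*t = 0.061 * 14 = 0.854
exp(0.854) = 2.34902
N = 136 * 2.34902 = 319.467 ≈ 319

319


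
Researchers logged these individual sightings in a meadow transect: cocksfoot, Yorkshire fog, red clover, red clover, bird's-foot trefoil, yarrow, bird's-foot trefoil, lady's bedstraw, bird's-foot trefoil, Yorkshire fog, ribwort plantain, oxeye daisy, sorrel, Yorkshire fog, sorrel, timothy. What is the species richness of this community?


Total individuals logged = 16
Distinct species (count of individuals): cocksfoot (1), Yorkshire fog (3), red clover (2), bird's-foot trefoil (3), yarrow (1), lady's bedstraw (1), ribwort plantain (1), oxeye daisy (1), sorrel (2), timothy (1)
Species richness = number of distinct species = 10

10


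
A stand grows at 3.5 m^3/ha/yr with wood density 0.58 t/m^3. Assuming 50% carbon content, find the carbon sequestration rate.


C = 3.5 * 0.58 * 0.5 = 1.015 ≈ 1.02 t C/ha/yr

1.02 t C/ha/yr


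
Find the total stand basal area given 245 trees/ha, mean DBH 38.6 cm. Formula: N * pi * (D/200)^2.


(D/200)^2 = (38.6/200)^2 = 0.193^2 = 0.037249
Individual BA = 3.141593 * 0.037249 = 0.117021 m^2
Stand BA = 245 * 0.117021 = 28.6701 ≈ 28.67 m^2/ha

28.67 m^2/ha


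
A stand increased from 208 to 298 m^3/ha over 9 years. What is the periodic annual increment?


PAI = (V2 - V1) / period = (298 - 208) / 9 = 90 / 9 = 10.00 m^3/ha/yr

10.00 m^3/ha/yr


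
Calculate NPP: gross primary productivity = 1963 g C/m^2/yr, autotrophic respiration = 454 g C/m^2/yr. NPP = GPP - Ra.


NPP = GPP - Ra = 1963 - 454 = 1509 g C/m^2/yr

1509 g C/m^2/yr


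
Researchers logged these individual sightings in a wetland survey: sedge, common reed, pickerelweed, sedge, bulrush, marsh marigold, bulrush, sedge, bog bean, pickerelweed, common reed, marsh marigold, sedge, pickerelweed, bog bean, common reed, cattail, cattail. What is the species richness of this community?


Total individuals logged = 18
Distinct species (count of individuals): sedge (4), common reed (3), pickerelweed (3), bulrush (2), marsh marigold (2), bog bean (2), cattail (2)
Species richness = number of distinct species = 7

7


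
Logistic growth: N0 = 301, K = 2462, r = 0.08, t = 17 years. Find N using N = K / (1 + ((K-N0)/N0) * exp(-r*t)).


(K - N0)/N0 = (2462 - 301)/301 = 2161/301 = 7.17940
r*t = 0.08 * 17 = 1.36; exp(-1.36) = 0.256661
7.17940 * 0.256661 = 1.84267
1 + 1.84267 = 2.84267
N = 2462 / 2.84267 = 866.087 ≈ 866

866


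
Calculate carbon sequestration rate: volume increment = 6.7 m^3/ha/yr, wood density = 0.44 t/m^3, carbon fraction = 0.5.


C = 6.7 * 0.44 * 0.5 = 1.474 ≈ 1.47 t C/ha/yr

1.47 t C/ha/yr


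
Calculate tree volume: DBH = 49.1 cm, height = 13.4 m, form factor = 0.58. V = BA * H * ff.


(D/200)^2 = (49.1/200)^2 = 0.2455^2 = 0.06027025
BA = 3.141593 * 0.06027025 = 0.189345 m^2
V = 0.189345 * 13.4 * 0.58 = 1.47159 ≈ 1.472 m^3

1.472 m^3


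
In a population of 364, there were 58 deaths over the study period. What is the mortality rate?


Mortality rate = 58 / 364 = 0.159341 ≈ 0.1593

0.1593


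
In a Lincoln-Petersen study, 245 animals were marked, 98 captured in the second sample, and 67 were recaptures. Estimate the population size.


N = M * C / R = 245 * 98 / 67 = 24010 / 67 = 358.36 ≈ 358

358 individuals


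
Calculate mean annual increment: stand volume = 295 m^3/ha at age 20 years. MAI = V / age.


MAI = 295 / 20 = 14.75 m^3/ha/yr

14.75 m^3/ha/yr


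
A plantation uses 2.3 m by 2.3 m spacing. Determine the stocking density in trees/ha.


N = 10000 / 2.3^2 = 10000 / 5.29 = 1890.36 ≈ 1890 trees/ha

1890 trees/ha


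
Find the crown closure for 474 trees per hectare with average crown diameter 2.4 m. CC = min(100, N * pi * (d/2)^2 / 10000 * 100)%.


(d/2)^2 = (2.4/2)^2 = 1.2^2 = 1.44
Crown area = 3.141593 * 1.44 = 4.52389 m^2
N * area / 10000 * 100 = 474 * 4.52389 / 10000 * 100 = 21.4432
CC = min(100, 21.4432) = 21.4432 ≈ 21.4%

21.4%


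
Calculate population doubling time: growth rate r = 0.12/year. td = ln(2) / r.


td = ln(2) / 0.12 = 0.693147 / 0.12 = 5.77623 ≈ 5.8 years

5.8 years


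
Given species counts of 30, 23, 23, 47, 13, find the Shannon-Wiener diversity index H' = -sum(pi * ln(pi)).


Total N = 30 + 23 + 23 + 47 + 13 = 136
Per-species terms:
  p = 30/136 = 0.220588; ln(p) = -1.511459; p*ln(p) = 0.220588 * (-1.511459) = -0.333410
  p = 23/136 = 0.169118; ln(p) = -1.777159; p*ln(p) = 0.169118 * (-1.777159) = -0.300550
  p = 23/136 = 0.169118; ln(p) = -1.777159; p*ln(p) = 0.169118 * (-1.777159) = -0.300550
  p = 47/136 = 0.345588; ln(p) = -1.062508; p*ln(p) = 0.345588 * (-1.062508) = -0.367190
  p = 13/136 = 0.095588; ln(p) = -2.347708; p*ln(p) = 0.095588 * (-2.347708) = -0.224413
sum(p*ln(p)) = (-0.333410) + (-0.300550) + (-0.300550) + (-0.367190) + (-0.224413) = -1.526113
H' = -(-1.526113) = 1.526113 ≈ 1.5261

1.5261


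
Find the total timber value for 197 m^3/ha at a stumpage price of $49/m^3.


Value = 197 * 49 = $9653/ha

$9653/ha


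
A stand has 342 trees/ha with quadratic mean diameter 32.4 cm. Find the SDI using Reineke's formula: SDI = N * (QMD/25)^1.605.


QMD/25 = 32.4/25 = 1.296
(1.296)^1.605 = exp(1.605 * ln(1.296)) = exp(1.605 * 0.259283) = exp(0.416149) = 1.51611
SDI = 342 * 1.51611 = 518.510 ≈ 519

519


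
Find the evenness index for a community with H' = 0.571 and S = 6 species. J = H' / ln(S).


ln(6) = 1.79176
J = H' / ln(S) = 0.571 / 1.79176 = 0.318681 ≈ 0.3187

0.3187


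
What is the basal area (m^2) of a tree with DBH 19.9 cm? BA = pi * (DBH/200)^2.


D/200 = 19.9/200 = 0.0995 m
(D/200)^2 = 0.0995^2 = 0.00990025
BA = 3.141593 * 0.00990025 = 0.0311026 ≈ 0.0311 m^2

0.0311 m^2


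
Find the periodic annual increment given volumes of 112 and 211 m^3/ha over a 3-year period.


PAI = (V2 - V1) / period = (211 - 112) / 3 = 99 / 3 = 33.00 m^3/ha/yr

33.00 m^3/ha/yr


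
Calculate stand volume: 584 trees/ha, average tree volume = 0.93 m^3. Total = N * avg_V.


V_stand = 584 * 0.93 = 543.12 ≈ 543.1 m^3/ha

543.1 m^3/ha


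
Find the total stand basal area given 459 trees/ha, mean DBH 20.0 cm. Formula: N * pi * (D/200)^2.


(D/200)^2 = (20.0/200)^2 = 0.1^2 = 0.01
Individual BA = 3.141593 * 0.01 = 0.0314159 m^2
Stand BA = 459 * 0.0314159 = 14.4199 ≈ 14.42 m^2/ha

14.42 m^2/ha


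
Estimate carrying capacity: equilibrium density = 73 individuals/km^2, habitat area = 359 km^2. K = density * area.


K = 73 * 359 = 26207 individuals

26207 individuals


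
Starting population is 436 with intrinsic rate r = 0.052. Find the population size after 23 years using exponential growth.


r*t = 0.052 * 23 = 1.196
exp(1.196) = 3.30686
N = 436 * 3.30686 = 1441.79 ≈ 1442

1442


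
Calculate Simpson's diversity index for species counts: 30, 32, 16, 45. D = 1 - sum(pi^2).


Total N = 30 + 32 + 16 + 45 = 123
Per-species terms:
  p = 30/123 = 0.243902; p^2 = 0.243902^2 = 0.059488
  p = 32/123 = 0.260163; p^2 = 0.260163^2 = 0.067685
  p = 16/123 = 0.130081; p^2 = 0.130081^2 = 0.016921
  p = 45/123 = 0.365854; p^2 = 0.365854^2 = 0.133849
sum(p^2) = 0.059488 + 0.067685 + 0.016921 + 0.133849 = 0.277943
D = 1 - 0.277943 = 0.722057 ≈ 0.7221

0.7221


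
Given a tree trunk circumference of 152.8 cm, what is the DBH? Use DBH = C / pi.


DBH = C / pi = 152.8 / 3.141593 = 48.6377 ≈ 48.64 cm

48.64 cm


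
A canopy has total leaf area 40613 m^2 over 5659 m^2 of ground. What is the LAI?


LAI = 40613 / 5659 = 7.1767 ≈ 7.18

7.18


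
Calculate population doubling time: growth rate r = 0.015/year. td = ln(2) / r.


td = ln(2) / 0.015 = 0.693147 / 0.015 = 46.2098 ≈ 46.2 years

46.2 years


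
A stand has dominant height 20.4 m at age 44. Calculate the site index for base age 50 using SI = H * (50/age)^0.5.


50/44 = 1.13636
(1.13636)^0.5 = 1.06600
SI = 20.4 * 1.06600 = 21.7464 ≈ 21.7 m

21.7 m


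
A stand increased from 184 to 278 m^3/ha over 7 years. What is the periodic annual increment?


PAI = (V2 - V1) / period = (278 - 184) / 7 = 94 / 7 = 13.4286 ≈ 13.43 m^3/ha/yr

13.43 m^3/ha/yr


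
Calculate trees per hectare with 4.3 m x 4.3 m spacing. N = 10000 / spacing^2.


N = 10000 / 4.3^2 = 10000 / 18.49 = 540.833 ≈ 541 trees/ha

541 trees/ha


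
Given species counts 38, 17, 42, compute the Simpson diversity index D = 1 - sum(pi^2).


Total N = 38 + 17 + 42 = 97
Per-species terms:
  p = 38/97 = 0.391753; p^2 = 0.391753^2 = 0.153470
  p = 17/97 = 0.175258; p^2 = 0.175258^2 = 0.030715
  p = 42/97 = 0.432990; p^2 = 0.432990^2 = 0.187480
sum(p^2) = 0.153470 + 0.030715 + 0.187480 = 0.371665
D = 1 - 0.371665 = 0.628335 ≈ 0.6283

0.6283


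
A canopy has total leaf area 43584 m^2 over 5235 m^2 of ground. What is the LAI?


LAI = 43584 / 5235 = 8.3255 ≈ 8.33

8.33


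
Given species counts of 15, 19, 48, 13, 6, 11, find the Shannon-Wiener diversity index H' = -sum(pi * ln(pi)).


Total N = 15 + 19 + 48 + 13 + 6 + 11 = 112
Per-species terms:
  p = 15/112 = 0.133929; ln(p) = -2.010445; p*ln(p) = 0.133929 * (-2.010445) = -0.269257
  p = 19/112 = 0.169643; ln(p) = -1.774059; p*ln(p) = 0.169643 * (-1.774059) = -0.300957
  p = 48/112 = 0.428571; ln(p) = -0.847299; p*ln(p) = 0.428571 * (-0.847299) = -0.363128
  p = 13/112 = 0.116071; ln(p) = -2.153553; p*ln(p) = 0.116071 * (-2.153553) = -0.249965
  p = 6/112 = 0.053571; ln(p) = -2.926747; p*ln(p) = 0.053571 * (-2.926747) = -0.156789
  p = 11/112 = 0.098214; ln(p) = -2.320607; p*ln(p) = 0.098214 * (-2.320607) = -0.227916
sum(p*ln(p)) = (-0.269257) + (-0.300957) + (-0.363128) + (-0.249965) + (-0.156789) + (-0.227916) = -1.568012
H' = -(-1.568012) = 1.568012 ≈ 1.5680

1.5680


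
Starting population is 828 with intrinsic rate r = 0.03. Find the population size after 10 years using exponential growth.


r*t = 0.03 * 10 = 0.3
exp(0.3) = 1.34986
N = 828 * 1.34986 = 1117.68 ≈ 1118

1118


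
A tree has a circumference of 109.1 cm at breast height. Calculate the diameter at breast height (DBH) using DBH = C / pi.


DBH = C / pi = 109.1 / 3.141593 = 34.7276 ≈ 34.73 cm

34.73 cm
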